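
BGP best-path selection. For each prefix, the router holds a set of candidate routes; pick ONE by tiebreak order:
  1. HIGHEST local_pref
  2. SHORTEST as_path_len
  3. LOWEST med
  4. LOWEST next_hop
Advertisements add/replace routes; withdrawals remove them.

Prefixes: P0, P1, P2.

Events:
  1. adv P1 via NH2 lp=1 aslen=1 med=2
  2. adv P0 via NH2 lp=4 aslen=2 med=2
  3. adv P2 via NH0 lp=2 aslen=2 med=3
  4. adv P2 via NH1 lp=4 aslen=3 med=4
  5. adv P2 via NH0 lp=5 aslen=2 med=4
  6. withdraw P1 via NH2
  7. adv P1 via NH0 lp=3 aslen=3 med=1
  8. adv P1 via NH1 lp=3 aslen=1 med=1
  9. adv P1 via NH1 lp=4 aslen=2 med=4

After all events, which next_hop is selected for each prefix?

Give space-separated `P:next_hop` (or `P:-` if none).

Answer: P0:NH2 P1:NH1 P2:NH0

Derivation:
Op 1: best P0=- P1=NH2 P2=-
Op 2: best P0=NH2 P1=NH2 P2=-
Op 3: best P0=NH2 P1=NH2 P2=NH0
Op 4: best P0=NH2 P1=NH2 P2=NH1
Op 5: best P0=NH2 P1=NH2 P2=NH0
Op 6: best P0=NH2 P1=- P2=NH0
Op 7: best P0=NH2 P1=NH0 P2=NH0
Op 8: best P0=NH2 P1=NH1 P2=NH0
Op 9: best P0=NH2 P1=NH1 P2=NH0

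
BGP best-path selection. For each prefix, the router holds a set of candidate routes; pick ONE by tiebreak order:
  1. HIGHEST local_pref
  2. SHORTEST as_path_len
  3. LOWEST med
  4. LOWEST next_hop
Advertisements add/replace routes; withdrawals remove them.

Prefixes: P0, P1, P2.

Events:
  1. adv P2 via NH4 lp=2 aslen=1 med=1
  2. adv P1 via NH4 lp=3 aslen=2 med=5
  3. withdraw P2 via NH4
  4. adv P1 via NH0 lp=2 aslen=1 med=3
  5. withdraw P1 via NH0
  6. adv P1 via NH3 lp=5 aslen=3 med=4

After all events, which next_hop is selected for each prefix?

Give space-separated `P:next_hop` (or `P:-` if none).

Answer: P0:- P1:NH3 P2:-

Derivation:
Op 1: best P0=- P1=- P2=NH4
Op 2: best P0=- P1=NH4 P2=NH4
Op 3: best P0=- P1=NH4 P2=-
Op 4: best P0=- P1=NH4 P2=-
Op 5: best P0=- P1=NH4 P2=-
Op 6: best P0=- P1=NH3 P2=-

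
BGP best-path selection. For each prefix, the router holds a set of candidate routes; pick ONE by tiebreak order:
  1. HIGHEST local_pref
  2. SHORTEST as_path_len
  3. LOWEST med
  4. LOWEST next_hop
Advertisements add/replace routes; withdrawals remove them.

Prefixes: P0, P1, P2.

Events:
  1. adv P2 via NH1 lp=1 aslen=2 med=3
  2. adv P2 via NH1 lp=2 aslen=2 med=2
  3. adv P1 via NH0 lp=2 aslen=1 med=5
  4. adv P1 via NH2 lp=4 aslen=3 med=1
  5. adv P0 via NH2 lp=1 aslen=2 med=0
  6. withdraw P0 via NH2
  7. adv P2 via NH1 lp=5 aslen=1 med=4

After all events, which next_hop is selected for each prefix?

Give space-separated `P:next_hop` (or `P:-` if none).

Op 1: best P0=- P1=- P2=NH1
Op 2: best P0=- P1=- P2=NH1
Op 3: best P0=- P1=NH0 P2=NH1
Op 4: best P0=- P1=NH2 P2=NH1
Op 5: best P0=NH2 P1=NH2 P2=NH1
Op 6: best P0=- P1=NH2 P2=NH1
Op 7: best P0=- P1=NH2 P2=NH1

Answer: P0:- P1:NH2 P2:NH1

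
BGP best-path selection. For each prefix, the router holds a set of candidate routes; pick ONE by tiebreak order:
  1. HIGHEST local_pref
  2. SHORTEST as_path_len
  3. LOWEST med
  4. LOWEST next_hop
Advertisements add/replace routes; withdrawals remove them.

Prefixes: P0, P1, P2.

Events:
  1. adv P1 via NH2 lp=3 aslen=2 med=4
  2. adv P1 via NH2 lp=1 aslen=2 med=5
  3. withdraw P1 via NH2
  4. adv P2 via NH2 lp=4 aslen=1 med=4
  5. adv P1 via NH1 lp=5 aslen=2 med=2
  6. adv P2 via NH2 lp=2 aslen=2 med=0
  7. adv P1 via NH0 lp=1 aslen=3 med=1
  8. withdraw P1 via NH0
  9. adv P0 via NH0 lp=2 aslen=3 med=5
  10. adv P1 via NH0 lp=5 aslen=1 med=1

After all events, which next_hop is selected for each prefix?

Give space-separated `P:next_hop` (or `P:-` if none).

Op 1: best P0=- P1=NH2 P2=-
Op 2: best P0=- P1=NH2 P2=-
Op 3: best P0=- P1=- P2=-
Op 4: best P0=- P1=- P2=NH2
Op 5: best P0=- P1=NH1 P2=NH2
Op 6: best P0=- P1=NH1 P2=NH2
Op 7: best P0=- P1=NH1 P2=NH2
Op 8: best P0=- P1=NH1 P2=NH2
Op 9: best P0=NH0 P1=NH1 P2=NH2
Op 10: best P0=NH0 P1=NH0 P2=NH2

Answer: P0:NH0 P1:NH0 P2:NH2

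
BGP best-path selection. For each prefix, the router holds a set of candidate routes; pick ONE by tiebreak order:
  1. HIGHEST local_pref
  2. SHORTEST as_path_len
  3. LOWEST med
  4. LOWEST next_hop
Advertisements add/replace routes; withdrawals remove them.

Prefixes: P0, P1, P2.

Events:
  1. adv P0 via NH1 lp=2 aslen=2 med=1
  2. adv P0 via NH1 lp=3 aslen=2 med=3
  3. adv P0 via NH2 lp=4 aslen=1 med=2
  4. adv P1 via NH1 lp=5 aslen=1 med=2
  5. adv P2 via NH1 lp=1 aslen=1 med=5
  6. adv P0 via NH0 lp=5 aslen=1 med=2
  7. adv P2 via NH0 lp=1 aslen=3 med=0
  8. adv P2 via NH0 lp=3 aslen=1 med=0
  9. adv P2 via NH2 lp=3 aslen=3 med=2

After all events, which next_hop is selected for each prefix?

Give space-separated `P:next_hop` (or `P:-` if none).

Op 1: best P0=NH1 P1=- P2=-
Op 2: best P0=NH1 P1=- P2=-
Op 3: best P0=NH2 P1=- P2=-
Op 4: best P0=NH2 P1=NH1 P2=-
Op 5: best P0=NH2 P1=NH1 P2=NH1
Op 6: best P0=NH0 P1=NH1 P2=NH1
Op 7: best P0=NH0 P1=NH1 P2=NH1
Op 8: best P0=NH0 P1=NH1 P2=NH0
Op 9: best P0=NH0 P1=NH1 P2=NH0

Answer: P0:NH0 P1:NH1 P2:NH0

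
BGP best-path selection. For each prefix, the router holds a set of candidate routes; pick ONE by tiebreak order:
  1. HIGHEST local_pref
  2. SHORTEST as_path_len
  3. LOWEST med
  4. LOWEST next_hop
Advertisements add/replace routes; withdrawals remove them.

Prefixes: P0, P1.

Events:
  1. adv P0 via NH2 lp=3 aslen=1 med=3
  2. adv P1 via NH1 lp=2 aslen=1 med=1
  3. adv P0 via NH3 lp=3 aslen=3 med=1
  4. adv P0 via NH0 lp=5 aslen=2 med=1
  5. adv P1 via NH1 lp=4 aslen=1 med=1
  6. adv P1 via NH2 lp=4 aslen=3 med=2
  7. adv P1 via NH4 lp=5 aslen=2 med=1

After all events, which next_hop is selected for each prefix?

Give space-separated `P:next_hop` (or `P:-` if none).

Op 1: best P0=NH2 P1=-
Op 2: best P0=NH2 P1=NH1
Op 3: best P0=NH2 P1=NH1
Op 4: best P0=NH0 P1=NH1
Op 5: best P0=NH0 P1=NH1
Op 6: best P0=NH0 P1=NH1
Op 7: best P0=NH0 P1=NH4

Answer: P0:NH0 P1:NH4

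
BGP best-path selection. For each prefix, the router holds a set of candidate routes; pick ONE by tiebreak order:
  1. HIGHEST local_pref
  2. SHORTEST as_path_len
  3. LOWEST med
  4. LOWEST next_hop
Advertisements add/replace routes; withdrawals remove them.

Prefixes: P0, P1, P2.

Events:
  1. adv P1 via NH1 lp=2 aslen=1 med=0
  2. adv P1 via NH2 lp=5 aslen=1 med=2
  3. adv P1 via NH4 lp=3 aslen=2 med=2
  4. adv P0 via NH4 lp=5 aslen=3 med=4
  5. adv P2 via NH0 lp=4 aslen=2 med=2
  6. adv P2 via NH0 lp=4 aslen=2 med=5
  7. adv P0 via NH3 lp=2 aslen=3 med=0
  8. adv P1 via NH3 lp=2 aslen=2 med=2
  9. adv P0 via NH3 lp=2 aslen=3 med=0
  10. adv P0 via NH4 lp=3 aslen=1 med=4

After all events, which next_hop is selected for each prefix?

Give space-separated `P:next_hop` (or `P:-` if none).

Op 1: best P0=- P1=NH1 P2=-
Op 2: best P0=- P1=NH2 P2=-
Op 3: best P0=- P1=NH2 P2=-
Op 4: best P0=NH4 P1=NH2 P2=-
Op 5: best P0=NH4 P1=NH2 P2=NH0
Op 6: best P0=NH4 P1=NH2 P2=NH0
Op 7: best P0=NH4 P1=NH2 P2=NH0
Op 8: best P0=NH4 P1=NH2 P2=NH0
Op 9: best P0=NH4 P1=NH2 P2=NH0
Op 10: best P0=NH4 P1=NH2 P2=NH0

Answer: P0:NH4 P1:NH2 P2:NH0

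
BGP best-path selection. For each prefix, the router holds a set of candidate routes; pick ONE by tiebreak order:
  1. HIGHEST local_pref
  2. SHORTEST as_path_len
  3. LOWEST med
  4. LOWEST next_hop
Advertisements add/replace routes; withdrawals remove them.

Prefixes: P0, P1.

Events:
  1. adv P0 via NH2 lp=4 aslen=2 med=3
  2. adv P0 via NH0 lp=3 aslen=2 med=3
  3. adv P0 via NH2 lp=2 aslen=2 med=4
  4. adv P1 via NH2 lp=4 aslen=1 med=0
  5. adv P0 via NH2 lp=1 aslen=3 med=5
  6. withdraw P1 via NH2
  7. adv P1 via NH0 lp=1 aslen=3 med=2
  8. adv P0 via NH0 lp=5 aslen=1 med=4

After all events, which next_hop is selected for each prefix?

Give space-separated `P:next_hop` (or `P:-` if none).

Op 1: best P0=NH2 P1=-
Op 2: best P0=NH2 P1=-
Op 3: best P0=NH0 P1=-
Op 4: best P0=NH0 P1=NH2
Op 5: best P0=NH0 P1=NH2
Op 6: best P0=NH0 P1=-
Op 7: best P0=NH0 P1=NH0
Op 8: best P0=NH0 P1=NH0

Answer: P0:NH0 P1:NH0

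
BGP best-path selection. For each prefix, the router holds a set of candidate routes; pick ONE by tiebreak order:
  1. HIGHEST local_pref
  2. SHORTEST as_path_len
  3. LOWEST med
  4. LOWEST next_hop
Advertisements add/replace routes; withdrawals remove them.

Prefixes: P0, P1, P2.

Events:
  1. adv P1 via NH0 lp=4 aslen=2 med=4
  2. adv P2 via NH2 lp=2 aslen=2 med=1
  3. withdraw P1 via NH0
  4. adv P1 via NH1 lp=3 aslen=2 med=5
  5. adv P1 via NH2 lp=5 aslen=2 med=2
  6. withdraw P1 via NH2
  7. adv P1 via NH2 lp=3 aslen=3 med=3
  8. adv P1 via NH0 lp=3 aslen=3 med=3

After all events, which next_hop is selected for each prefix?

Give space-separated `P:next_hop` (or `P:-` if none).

Answer: P0:- P1:NH1 P2:NH2

Derivation:
Op 1: best P0=- P1=NH0 P2=-
Op 2: best P0=- P1=NH0 P2=NH2
Op 3: best P0=- P1=- P2=NH2
Op 4: best P0=- P1=NH1 P2=NH2
Op 5: best P0=- P1=NH2 P2=NH2
Op 6: best P0=- P1=NH1 P2=NH2
Op 7: best P0=- P1=NH1 P2=NH2
Op 8: best P0=- P1=NH1 P2=NH2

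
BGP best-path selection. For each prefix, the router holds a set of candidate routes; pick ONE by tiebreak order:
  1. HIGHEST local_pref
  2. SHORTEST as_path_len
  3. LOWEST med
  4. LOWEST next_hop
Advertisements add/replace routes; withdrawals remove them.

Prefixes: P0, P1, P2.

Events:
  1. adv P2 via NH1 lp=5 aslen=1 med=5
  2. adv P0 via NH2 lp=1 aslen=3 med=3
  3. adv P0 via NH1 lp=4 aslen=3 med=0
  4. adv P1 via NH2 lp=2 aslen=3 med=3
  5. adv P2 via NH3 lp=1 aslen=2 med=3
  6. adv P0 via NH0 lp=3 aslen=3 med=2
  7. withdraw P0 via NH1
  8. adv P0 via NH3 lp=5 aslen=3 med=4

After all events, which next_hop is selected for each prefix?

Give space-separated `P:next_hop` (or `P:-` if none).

Op 1: best P0=- P1=- P2=NH1
Op 2: best P0=NH2 P1=- P2=NH1
Op 3: best P0=NH1 P1=- P2=NH1
Op 4: best P0=NH1 P1=NH2 P2=NH1
Op 5: best P0=NH1 P1=NH2 P2=NH1
Op 6: best P0=NH1 P1=NH2 P2=NH1
Op 7: best P0=NH0 P1=NH2 P2=NH1
Op 8: best P0=NH3 P1=NH2 P2=NH1

Answer: P0:NH3 P1:NH2 P2:NH1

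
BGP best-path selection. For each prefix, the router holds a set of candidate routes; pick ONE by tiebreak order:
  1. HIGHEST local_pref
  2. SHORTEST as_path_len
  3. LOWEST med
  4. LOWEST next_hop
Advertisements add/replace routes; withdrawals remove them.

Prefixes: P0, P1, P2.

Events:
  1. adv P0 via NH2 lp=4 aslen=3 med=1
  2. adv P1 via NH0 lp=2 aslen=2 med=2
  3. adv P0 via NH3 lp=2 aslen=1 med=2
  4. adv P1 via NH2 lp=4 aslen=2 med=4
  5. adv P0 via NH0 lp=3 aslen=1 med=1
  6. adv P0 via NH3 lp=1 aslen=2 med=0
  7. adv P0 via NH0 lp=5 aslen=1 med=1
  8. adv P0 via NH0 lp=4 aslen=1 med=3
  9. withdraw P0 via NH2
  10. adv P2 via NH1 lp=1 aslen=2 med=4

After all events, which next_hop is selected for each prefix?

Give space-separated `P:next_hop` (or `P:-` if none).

Op 1: best P0=NH2 P1=- P2=-
Op 2: best P0=NH2 P1=NH0 P2=-
Op 3: best P0=NH2 P1=NH0 P2=-
Op 4: best P0=NH2 P1=NH2 P2=-
Op 5: best P0=NH2 P1=NH2 P2=-
Op 6: best P0=NH2 P1=NH2 P2=-
Op 7: best P0=NH0 P1=NH2 P2=-
Op 8: best P0=NH0 P1=NH2 P2=-
Op 9: best P0=NH0 P1=NH2 P2=-
Op 10: best P0=NH0 P1=NH2 P2=NH1

Answer: P0:NH0 P1:NH2 P2:NH1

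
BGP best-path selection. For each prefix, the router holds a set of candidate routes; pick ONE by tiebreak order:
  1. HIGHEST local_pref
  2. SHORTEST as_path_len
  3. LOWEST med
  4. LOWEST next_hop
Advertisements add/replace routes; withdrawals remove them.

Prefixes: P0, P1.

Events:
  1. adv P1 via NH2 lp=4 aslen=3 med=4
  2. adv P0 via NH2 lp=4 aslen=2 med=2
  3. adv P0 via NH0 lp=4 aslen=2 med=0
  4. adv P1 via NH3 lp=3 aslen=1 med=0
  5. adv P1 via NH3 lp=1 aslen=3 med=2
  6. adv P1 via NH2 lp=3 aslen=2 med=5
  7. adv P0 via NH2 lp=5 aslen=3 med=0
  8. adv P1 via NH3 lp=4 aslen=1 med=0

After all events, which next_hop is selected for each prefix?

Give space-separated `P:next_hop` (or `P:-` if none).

Answer: P0:NH2 P1:NH3

Derivation:
Op 1: best P0=- P1=NH2
Op 2: best P0=NH2 P1=NH2
Op 3: best P0=NH0 P1=NH2
Op 4: best P0=NH0 P1=NH2
Op 5: best P0=NH0 P1=NH2
Op 6: best P0=NH0 P1=NH2
Op 7: best P0=NH2 P1=NH2
Op 8: best P0=NH2 P1=NH3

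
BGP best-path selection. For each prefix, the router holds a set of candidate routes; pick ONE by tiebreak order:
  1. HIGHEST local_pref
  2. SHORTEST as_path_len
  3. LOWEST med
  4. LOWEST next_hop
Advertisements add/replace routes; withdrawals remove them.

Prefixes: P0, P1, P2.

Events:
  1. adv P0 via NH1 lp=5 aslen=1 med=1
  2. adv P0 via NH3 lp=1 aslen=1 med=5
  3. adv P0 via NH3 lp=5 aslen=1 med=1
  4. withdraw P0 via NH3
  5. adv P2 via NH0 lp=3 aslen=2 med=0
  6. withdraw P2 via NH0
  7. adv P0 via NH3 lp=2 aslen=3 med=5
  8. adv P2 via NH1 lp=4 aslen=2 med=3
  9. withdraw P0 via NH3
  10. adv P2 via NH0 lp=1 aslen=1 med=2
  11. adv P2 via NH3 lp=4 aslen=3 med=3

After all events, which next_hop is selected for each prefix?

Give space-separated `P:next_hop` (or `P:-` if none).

Answer: P0:NH1 P1:- P2:NH1

Derivation:
Op 1: best P0=NH1 P1=- P2=-
Op 2: best P0=NH1 P1=- P2=-
Op 3: best P0=NH1 P1=- P2=-
Op 4: best P0=NH1 P1=- P2=-
Op 5: best P0=NH1 P1=- P2=NH0
Op 6: best P0=NH1 P1=- P2=-
Op 7: best P0=NH1 P1=- P2=-
Op 8: best P0=NH1 P1=- P2=NH1
Op 9: best P0=NH1 P1=- P2=NH1
Op 10: best P0=NH1 P1=- P2=NH1
Op 11: best P0=NH1 P1=- P2=NH1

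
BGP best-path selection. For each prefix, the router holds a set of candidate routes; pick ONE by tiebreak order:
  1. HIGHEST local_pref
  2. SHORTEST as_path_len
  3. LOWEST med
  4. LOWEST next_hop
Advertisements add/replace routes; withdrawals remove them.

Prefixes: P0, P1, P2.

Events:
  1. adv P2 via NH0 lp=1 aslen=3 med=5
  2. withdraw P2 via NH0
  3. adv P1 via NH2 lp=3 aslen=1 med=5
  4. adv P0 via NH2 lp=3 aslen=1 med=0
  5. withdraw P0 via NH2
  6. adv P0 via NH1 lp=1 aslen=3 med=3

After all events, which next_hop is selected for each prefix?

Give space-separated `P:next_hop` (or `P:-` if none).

Answer: P0:NH1 P1:NH2 P2:-

Derivation:
Op 1: best P0=- P1=- P2=NH0
Op 2: best P0=- P1=- P2=-
Op 3: best P0=- P1=NH2 P2=-
Op 4: best P0=NH2 P1=NH2 P2=-
Op 5: best P0=- P1=NH2 P2=-
Op 6: best P0=NH1 P1=NH2 P2=-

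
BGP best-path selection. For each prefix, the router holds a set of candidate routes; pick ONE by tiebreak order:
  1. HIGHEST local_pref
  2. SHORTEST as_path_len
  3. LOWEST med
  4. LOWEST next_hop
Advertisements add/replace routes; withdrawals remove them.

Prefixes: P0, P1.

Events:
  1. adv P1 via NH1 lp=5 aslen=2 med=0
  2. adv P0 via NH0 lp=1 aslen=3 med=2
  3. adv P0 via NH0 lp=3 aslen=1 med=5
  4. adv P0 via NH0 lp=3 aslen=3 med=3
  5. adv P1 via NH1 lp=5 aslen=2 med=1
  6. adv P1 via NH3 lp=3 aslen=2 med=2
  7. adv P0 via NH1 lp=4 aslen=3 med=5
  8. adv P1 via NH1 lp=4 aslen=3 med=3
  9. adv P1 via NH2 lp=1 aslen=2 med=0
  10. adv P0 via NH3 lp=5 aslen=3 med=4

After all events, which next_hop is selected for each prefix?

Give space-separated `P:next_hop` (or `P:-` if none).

Op 1: best P0=- P1=NH1
Op 2: best P0=NH0 P1=NH1
Op 3: best P0=NH0 P1=NH1
Op 4: best P0=NH0 P1=NH1
Op 5: best P0=NH0 P1=NH1
Op 6: best P0=NH0 P1=NH1
Op 7: best P0=NH1 P1=NH1
Op 8: best P0=NH1 P1=NH1
Op 9: best P0=NH1 P1=NH1
Op 10: best P0=NH3 P1=NH1

Answer: P0:NH3 P1:NH1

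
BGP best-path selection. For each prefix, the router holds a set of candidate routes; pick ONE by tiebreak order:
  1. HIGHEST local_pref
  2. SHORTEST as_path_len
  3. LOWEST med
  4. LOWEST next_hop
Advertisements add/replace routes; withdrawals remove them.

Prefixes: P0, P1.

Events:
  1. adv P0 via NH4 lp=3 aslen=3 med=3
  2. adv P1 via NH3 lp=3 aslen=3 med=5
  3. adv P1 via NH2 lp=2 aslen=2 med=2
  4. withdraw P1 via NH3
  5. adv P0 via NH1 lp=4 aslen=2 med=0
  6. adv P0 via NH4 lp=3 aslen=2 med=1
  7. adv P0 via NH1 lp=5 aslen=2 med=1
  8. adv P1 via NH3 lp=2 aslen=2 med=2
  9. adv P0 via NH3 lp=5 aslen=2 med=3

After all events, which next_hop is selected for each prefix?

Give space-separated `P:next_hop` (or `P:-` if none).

Answer: P0:NH1 P1:NH2

Derivation:
Op 1: best P0=NH4 P1=-
Op 2: best P0=NH4 P1=NH3
Op 3: best P0=NH4 P1=NH3
Op 4: best P0=NH4 P1=NH2
Op 5: best P0=NH1 P1=NH2
Op 6: best P0=NH1 P1=NH2
Op 7: best P0=NH1 P1=NH2
Op 8: best P0=NH1 P1=NH2
Op 9: best P0=NH1 P1=NH2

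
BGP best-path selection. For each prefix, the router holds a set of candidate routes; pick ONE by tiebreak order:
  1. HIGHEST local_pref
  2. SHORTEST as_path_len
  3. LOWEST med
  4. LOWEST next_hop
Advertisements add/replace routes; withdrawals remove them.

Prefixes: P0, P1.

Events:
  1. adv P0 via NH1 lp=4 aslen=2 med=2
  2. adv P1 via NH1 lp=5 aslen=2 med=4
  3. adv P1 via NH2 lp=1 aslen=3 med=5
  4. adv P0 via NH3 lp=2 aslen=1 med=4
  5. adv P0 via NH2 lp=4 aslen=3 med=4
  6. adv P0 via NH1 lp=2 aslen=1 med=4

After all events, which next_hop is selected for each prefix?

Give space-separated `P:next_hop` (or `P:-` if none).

Op 1: best P0=NH1 P1=-
Op 2: best P0=NH1 P1=NH1
Op 3: best P0=NH1 P1=NH1
Op 4: best P0=NH1 P1=NH1
Op 5: best P0=NH1 P1=NH1
Op 6: best P0=NH2 P1=NH1

Answer: P0:NH2 P1:NH1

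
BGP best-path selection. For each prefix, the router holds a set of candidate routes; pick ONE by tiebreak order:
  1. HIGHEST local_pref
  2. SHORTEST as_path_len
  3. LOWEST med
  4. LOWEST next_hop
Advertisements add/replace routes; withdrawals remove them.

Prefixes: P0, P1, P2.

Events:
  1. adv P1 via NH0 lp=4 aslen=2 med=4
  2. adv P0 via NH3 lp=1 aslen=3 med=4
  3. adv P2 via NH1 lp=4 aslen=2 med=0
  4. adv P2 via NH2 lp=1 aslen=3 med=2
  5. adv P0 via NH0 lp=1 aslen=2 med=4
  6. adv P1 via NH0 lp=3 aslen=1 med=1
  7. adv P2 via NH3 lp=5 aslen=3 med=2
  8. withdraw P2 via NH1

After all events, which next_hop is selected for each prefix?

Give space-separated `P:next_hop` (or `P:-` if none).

Op 1: best P0=- P1=NH0 P2=-
Op 2: best P0=NH3 P1=NH0 P2=-
Op 3: best P0=NH3 P1=NH0 P2=NH1
Op 4: best P0=NH3 P1=NH0 P2=NH1
Op 5: best P0=NH0 P1=NH0 P2=NH1
Op 6: best P0=NH0 P1=NH0 P2=NH1
Op 7: best P0=NH0 P1=NH0 P2=NH3
Op 8: best P0=NH0 P1=NH0 P2=NH3

Answer: P0:NH0 P1:NH0 P2:NH3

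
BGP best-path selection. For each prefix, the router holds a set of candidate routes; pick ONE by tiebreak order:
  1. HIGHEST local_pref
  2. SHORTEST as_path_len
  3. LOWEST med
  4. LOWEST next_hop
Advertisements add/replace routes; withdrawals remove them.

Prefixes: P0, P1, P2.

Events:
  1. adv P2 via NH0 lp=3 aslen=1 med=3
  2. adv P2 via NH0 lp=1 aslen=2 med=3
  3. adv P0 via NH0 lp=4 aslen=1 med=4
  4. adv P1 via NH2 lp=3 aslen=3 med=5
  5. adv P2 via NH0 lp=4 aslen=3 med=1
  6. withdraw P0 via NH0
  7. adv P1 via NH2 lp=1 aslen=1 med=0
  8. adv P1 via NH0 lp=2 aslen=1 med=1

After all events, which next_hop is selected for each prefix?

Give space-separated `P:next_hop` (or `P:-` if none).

Op 1: best P0=- P1=- P2=NH0
Op 2: best P0=- P1=- P2=NH0
Op 3: best P0=NH0 P1=- P2=NH0
Op 4: best P0=NH0 P1=NH2 P2=NH0
Op 5: best P0=NH0 P1=NH2 P2=NH0
Op 6: best P0=- P1=NH2 P2=NH0
Op 7: best P0=- P1=NH2 P2=NH0
Op 8: best P0=- P1=NH0 P2=NH0

Answer: P0:- P1:NH0 P2:NH0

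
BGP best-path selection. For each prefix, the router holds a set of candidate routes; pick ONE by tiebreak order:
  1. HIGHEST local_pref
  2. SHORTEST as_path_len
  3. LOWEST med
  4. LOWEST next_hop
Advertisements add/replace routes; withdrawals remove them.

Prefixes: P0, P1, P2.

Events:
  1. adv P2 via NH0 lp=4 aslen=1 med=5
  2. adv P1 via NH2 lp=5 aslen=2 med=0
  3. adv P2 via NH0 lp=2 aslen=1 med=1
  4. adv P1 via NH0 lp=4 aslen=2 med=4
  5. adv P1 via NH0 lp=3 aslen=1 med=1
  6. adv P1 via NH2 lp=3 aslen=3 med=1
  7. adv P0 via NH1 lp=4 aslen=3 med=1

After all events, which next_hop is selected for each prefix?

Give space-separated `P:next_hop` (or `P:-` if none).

Op 1: best P0=- P1=- P2=NH0
Op 2: best P0=- P1=NH2 P2=NH0
Op 3: best P0=- P1=NH2 P2=NH0
Op 4: best P0=- P1=NH2 P2=NH0
Op 5: best P0=- P1=NH2 P2=NH0
Op 6: best P0=- P1=NH0 P2=NH0
Op 7: best P0=NH1 P1=NH0 P2=NH0

Answer: P0:NH1 P1:NH0 P2:NH0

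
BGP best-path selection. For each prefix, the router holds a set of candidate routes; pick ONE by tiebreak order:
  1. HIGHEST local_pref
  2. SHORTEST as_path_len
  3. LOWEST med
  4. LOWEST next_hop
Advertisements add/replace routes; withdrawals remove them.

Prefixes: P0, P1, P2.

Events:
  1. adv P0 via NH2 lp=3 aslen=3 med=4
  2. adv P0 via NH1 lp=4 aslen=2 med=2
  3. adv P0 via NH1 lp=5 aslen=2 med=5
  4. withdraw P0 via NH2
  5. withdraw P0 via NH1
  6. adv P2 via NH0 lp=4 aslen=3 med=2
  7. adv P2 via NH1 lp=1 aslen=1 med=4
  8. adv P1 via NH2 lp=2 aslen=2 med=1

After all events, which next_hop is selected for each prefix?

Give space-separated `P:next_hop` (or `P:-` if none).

Op 1: best P0=NH2 P1=- P2=-
Op 2: best P0=NH1 P1=- P2=-
Op 3: best P0=NH1 P1=- P2=-
Op 4: best P0=NH1 P1=- P2=-
Op 5: best P0=- P1=- P2=-
Op 6: best P0=- P1=- P2=NH0
Op 7: best P0=- P1=- P2=NH0
Op 8: best P0=- P1=NH2 P2=NH0

Answer: P0:- P1:NH2 P2:NH0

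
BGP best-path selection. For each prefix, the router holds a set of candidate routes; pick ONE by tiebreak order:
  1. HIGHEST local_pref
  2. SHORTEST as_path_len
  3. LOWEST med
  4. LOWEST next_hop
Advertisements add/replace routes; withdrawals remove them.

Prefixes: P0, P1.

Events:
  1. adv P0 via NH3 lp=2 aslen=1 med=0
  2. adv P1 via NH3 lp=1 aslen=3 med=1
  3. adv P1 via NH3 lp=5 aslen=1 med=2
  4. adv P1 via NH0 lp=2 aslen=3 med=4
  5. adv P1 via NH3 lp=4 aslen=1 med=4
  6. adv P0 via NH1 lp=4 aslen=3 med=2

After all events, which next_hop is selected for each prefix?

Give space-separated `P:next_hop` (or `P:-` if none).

Op 1: best P0=NH3 P1=-
Op 2: best P0=NH3 P1=NH3
Op 3: best P0=NH3 P1=NH3
Op 4: best P0=NH3 P1=NH3
Op 5: best P0=NH3 P1=NH3
Op 6: best P0=NH1 P1=NH3

Answer: P0:NH1 P1:NH3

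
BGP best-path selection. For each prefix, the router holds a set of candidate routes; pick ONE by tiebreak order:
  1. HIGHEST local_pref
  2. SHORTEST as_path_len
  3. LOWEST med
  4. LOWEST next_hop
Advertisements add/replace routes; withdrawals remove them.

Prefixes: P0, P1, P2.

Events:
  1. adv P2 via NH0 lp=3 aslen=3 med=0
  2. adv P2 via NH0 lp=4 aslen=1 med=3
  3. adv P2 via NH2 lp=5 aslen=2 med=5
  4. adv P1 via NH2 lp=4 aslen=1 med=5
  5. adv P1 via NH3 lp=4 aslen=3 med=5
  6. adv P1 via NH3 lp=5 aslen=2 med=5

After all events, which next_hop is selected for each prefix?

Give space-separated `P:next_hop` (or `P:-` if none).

Op 1: best P0=- P1=- P2=NH0
Op 2: best P0=- P1=- P2=NH0
Op 3: best P0=- P1=- P2=NH2
Op 4: best P0=- P1=NH2 P2=NH2
Op 5: best P0=- P1=NH2 P2=NH2
Op 6: best P0=- P1=NH3 P2=NH2

Answer: P0:- P1:NH3 P2:NH2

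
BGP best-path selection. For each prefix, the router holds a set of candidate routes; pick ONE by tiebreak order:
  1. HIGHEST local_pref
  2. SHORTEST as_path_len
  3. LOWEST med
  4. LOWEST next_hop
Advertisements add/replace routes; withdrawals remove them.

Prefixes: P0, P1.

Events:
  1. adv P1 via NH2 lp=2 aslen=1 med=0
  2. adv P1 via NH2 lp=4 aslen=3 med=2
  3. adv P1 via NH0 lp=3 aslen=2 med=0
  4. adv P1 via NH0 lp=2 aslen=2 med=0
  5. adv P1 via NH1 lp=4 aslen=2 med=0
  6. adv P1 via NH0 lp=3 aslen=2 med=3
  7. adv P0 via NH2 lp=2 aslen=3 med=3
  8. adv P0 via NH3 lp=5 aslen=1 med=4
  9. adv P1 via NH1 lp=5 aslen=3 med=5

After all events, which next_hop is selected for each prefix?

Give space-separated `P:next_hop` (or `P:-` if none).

Answer: P0:NH3 P1:NH1

Derivation:
Op 1: best P0=- P1=NH2
Op 2: best P0=- P1=NH2
Op 3: best P0=- P1=NH2
Op 4: best P0=- P1=NH2
Op 5: best P0=- P1=NH1
Op 6: best P0=- P1=NH1
Op 7: best P0=NH2 P1=NH1
Op 8: best P0=NH3 P1=NH1
Op 9: best P0=NH3 P1=NH1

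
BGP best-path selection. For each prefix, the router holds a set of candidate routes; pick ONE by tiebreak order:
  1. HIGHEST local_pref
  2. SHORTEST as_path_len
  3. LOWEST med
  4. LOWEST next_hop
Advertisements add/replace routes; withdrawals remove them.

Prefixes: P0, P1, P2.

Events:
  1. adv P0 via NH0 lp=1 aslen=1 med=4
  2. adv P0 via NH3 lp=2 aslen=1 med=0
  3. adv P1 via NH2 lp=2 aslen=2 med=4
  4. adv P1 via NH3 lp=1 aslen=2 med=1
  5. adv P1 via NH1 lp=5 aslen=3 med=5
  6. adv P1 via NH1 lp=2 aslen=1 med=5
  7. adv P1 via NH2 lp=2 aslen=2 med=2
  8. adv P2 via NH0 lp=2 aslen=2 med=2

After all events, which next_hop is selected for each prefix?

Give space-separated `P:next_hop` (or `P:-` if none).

Op 1: best P0=NH0 P1=- P2=-
Op 2: best P0=NH3 P1=- P2=-
Op 3: best P0=NH3 P1=NH2 P2=-
Op 4: best P0=NH3 P1=NH2 P2=-
Op 5: best P0=NH3 P1=NH1 P2=-
Op 6: best P0=NH3 P1=NH1 P2=-
Op 7: best P0=NH3 P1=NH1 P2=-
Op 8: best P0=NH3 P1=NH1 P2=NH0

Answer: P0:NH3 P1:NH1 P2:NH0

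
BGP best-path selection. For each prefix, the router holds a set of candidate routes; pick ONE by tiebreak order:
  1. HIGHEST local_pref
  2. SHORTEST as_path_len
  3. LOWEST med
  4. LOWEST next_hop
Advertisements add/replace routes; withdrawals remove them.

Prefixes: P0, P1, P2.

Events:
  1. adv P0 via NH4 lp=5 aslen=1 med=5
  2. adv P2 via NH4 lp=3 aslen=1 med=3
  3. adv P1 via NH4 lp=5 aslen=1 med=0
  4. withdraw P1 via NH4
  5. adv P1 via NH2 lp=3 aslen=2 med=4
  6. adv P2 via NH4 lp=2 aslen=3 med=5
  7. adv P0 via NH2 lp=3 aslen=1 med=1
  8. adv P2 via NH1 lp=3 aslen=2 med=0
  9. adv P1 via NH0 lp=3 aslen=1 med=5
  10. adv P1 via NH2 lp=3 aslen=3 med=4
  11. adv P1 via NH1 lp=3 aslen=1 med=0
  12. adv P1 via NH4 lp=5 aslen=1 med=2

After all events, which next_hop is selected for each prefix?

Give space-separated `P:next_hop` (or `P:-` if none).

Answer: P0:NH4 P1:NH4 P2:NH1

Derivation:
Op 1: best P0=NH4 P1=- P2=-
Op 2: best P0=NH4 P1=- P2=NH4
Op 3: best P0=NH4 P1=NH4 P2=NH4
Op 4: best P0=NH4 P1=- P2=NH4
Op 5: best P0=NH4 P1=NH2 P2=NH4
Op 6: best P0=NH4 P1=NH2 P2=NH4
Op 7: best P0=NH4 P1=NH2 P2=NH4
Op 8: best P0=NH4 P1=NH2 P2=NH1
Op 9: best P0=NH4 P1=NH0 P2=NH1
Op 10: best P0=NH4 P1=NH0 P2=NH1
Op 11: best P0=NH4 P1=NH1 P2=NH1
Op 12: best P0=NH4 P1=NH4 P2=NH1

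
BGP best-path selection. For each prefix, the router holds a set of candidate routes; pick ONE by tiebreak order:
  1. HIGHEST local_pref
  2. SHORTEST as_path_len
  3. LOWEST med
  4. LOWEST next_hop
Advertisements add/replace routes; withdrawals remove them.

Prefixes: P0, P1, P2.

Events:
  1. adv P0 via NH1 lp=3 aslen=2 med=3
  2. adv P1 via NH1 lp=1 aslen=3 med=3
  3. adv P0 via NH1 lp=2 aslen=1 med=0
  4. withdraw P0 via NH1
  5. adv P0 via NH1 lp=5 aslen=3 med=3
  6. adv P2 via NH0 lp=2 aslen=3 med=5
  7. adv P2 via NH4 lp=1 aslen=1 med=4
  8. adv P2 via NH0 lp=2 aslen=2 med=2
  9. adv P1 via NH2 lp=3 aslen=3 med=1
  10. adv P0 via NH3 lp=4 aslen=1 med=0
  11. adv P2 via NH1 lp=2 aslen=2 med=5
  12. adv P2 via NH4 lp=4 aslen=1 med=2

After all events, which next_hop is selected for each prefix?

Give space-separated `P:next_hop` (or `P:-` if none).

Op 1: best P0=NH1 P1=- P2=-
Op 2: best P0=NH1 P1=NH1 P2=-
Op 3: best P0=NH1 P1=NH1 P2=-
Op 4: best P0=- P1=NH1 P2=-
Op 5: best P0=NH1 P1=NH1 P2=-
Op 6: best P0=NH1 P1=NH1 P2=NH0
Op 7: best P0=NH1 P1=NH1 P2=NH0
Op 8: best P0=NH1 P1=NH1 P2=NH0
Op 9: best P0=NH1 P1=NH2 P2=NH0
Op 10: best P0=NH1 P1=NH2 P2=NH0
Op 11: best P0=NH1 P1=NH2 P2=NH0
Op 12: best P0=NH1 P1=NH2 P2=NH4

Answer: P0:NH1 P1:NH2 P2:NH4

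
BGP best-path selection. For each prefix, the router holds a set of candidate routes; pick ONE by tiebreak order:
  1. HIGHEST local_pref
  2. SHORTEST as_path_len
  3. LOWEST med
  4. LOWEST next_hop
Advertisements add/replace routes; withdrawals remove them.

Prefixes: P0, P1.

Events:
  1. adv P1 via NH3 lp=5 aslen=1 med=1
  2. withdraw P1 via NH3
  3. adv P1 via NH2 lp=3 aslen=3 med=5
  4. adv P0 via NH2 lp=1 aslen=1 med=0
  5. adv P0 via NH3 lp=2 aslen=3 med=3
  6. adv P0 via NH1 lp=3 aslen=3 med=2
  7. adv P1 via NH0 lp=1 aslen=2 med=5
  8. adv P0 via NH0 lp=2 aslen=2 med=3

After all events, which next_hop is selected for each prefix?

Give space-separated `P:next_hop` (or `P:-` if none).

Op 1: best P0=- P1=NH3
Op 2: best P0=- P1=-
Op 3: best P0=- P1=NH2
Op 4: best P0=NH2 P1=NH2
Op 5: best P0=NH3 P1=NH2
Op 6: best P0=NH1 P1=NH2
Op 7: best P0=NH1 P1=NH2
Op 8: best P0=NH1 P1=NH2

Answer: P0:NH1 P1:NH2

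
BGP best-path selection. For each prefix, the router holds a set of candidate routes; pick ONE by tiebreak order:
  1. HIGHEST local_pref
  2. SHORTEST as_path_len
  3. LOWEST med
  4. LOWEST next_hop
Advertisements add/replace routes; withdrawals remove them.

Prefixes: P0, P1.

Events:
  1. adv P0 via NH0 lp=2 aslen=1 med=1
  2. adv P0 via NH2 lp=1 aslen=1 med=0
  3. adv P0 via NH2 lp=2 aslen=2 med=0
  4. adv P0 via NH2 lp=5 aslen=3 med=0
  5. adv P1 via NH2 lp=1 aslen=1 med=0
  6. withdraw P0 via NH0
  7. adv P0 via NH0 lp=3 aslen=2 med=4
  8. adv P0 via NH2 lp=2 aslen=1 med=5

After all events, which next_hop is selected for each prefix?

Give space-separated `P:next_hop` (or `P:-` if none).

Op 1: best P0=NH0 P1=-
Op 2: best P0=NH0 P1=-
Op 3: best P0=NH0 P1=-
Op 4: best P0=NH2 P1=-
Op 5: best P0=NH2 P1=NH2
Op 6: best P0=NH2 P1=NH2
Op 7: best P0=NH2 P1=NH2
Op 8: best P0=NH0 P1=NH2

Answer: P0:NH0 P1:NH2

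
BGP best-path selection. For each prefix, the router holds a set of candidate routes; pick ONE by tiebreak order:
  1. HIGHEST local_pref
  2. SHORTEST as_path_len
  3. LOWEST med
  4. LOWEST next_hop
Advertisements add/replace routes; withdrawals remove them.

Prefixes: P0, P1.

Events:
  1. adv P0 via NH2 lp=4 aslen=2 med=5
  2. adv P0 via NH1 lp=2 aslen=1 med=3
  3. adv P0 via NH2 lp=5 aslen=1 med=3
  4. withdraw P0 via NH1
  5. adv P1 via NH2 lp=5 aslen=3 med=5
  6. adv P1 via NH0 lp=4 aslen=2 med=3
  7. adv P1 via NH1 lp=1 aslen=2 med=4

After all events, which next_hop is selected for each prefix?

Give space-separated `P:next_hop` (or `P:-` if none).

Op 1: best P0=NH2 P1=-
Op 2: best P0=NH2 P1=-
Op 3: best P0=NH2 P1=-
Op 4: best P0=NH2 P1=-
Op 5: best P0=NH2 P1=NH2
Op 6: best P0=NH2 P1=NH2
Op 7: best P0=NH2 P1=NH2

Answer: P0:NH2 P1:NH2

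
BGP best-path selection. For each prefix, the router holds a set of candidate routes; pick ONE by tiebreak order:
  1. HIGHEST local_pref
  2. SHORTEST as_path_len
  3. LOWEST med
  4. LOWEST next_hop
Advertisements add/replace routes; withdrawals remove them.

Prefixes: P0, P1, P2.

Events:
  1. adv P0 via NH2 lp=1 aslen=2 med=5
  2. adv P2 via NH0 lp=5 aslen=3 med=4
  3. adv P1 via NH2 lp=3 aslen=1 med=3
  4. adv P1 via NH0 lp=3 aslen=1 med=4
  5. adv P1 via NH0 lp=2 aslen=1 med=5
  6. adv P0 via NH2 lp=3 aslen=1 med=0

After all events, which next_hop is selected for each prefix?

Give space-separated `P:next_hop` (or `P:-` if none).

Op 1: best P0=NH2 P1=- P2=-
Op 2: best P0=NH2 P1=- P2=NH0
Op 3: best P0=NH2 P1=NH2 P2=NH0
Op 4: best P0=NH2 P1=NH2 P2=NH0
Op 5: best P0=NH2 P1=NH2 P2=NH0
Op 6: best P0=NH2 P1=NH2 P2=NH0

Answer: P0:NH2 P1:NH2 P2:NH0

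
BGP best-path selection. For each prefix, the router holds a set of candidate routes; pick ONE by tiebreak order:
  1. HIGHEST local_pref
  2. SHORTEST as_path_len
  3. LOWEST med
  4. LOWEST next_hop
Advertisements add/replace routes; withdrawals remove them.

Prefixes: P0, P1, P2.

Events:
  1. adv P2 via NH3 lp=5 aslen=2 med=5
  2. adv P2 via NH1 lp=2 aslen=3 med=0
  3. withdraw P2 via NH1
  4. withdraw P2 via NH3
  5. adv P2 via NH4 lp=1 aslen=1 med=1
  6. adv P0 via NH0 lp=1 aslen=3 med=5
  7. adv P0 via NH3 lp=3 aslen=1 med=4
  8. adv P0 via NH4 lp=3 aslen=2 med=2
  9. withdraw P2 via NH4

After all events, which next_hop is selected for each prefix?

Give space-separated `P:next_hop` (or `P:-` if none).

Answer: P0:NH3 P1:- P2:-

Derivation:
Op 1: best P0=- P1=- P2=NH3
Op 2: best P0=- P1=- P2=NH3
Op 3: best P0=- P1=- P2=NH3
Op 4: best P0=- P1=- P2=-
Op 5: best P0=- P1=- P2=NH4
Op 6: best P0=NH0 P1=- P2=NH4
Op 7: best P0=NH3 P1=- P2=NH4
Op 8: best P0=NH3 P1=- P2=NH4
Op 9: best P0=NH3 P1=- P2=-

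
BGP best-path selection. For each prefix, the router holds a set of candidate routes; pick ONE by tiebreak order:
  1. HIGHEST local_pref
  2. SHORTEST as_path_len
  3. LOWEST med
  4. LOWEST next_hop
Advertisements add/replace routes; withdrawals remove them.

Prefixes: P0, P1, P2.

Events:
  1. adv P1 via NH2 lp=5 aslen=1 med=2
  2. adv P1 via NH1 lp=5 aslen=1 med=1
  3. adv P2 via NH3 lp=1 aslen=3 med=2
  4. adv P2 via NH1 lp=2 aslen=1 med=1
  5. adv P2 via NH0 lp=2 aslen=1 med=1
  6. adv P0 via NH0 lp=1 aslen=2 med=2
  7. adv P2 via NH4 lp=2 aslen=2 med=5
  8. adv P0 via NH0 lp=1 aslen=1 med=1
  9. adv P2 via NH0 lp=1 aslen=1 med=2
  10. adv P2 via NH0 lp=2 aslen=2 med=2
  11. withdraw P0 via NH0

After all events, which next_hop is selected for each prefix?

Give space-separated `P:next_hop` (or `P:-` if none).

Answer: P0:- P1:NH1 P2:NH1

Derivation:
Op 1: best P0=- P1=NH2 P2=-
Op 2: best P0=- P1=NH1 P2=-
Op 3: best P0=- P1=NH1 P2=NH3
Op 4: best P0=- P1=NH1 P2=NH1
Op 5: best P0=- P1=NH1 P2=NH0
Op 6: best P0=NH0 P1=NH1 P2=NH0
Op 7: best P0=NH0 P1=NH1 P2=NH0
Op 8: best P0=NH0 P1=NH1 P2=NH0
Op 9: best P0=NH0 P1=NH1 P2=NH1
Op 10: best P0=NH0 P1=NH1 P2=NH1
Op 11: best P0=- P1=NH1 P2=NH1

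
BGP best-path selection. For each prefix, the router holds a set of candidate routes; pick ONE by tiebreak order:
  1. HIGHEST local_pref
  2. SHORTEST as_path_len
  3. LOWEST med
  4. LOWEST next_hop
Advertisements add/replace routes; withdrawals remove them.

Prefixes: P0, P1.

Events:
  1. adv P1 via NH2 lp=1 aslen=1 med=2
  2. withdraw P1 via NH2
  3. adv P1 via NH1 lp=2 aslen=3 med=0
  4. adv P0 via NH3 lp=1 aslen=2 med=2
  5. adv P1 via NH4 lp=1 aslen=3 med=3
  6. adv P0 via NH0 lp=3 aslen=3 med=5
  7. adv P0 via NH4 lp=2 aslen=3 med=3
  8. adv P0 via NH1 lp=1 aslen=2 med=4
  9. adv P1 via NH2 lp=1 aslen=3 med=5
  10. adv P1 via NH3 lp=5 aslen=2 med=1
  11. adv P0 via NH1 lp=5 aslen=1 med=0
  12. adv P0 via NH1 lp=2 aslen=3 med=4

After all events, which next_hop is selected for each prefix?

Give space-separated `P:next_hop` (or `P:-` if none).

Answer: P0:NH0 P1:NH3

Derivation:
Op 1: best P0=- P1=NH2
Op 2: best P0=- P1=-
Op 3: best P0=- P1=NH1
Op 4: best P0=NH3 P1=NH1
Op 5: best P0=NH3 P1=NH1
Op 6: best P0=NH0 P1=NH1
Op 7: best P0=NH0 P1=NH1
Op 8: best P0=NH0 P1=NH1
Op 9: best P0=NH0 P1=NH1
Op 10: best P0=NH0 P1=NH3
Op 11: best P0=NH1 P1=NH3
Op 12: best P0=NH0 P1=NH3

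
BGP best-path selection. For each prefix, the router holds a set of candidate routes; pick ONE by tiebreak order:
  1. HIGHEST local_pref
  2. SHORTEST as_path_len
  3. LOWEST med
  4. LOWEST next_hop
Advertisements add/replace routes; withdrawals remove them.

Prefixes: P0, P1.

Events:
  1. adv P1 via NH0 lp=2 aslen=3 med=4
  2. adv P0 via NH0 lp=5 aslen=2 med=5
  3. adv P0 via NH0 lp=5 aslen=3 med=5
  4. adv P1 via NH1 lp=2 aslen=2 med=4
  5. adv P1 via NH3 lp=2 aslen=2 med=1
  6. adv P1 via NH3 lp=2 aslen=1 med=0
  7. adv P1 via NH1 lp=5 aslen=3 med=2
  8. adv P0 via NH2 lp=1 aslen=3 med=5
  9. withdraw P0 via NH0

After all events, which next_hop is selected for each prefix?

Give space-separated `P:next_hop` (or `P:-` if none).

Answer: P0:NH2 P1:NH1

Derivation:
Op 1: best P0=- P1=NH0
Op 2: best P0=NH0 P1=NH0
Op 3: best P0=NH0 P1=NH0
Op 4: best P0=NH0 P1=NH1
Op 5: best P0=NH0 P1=NH3
Op 6: best P0=NH0 P1=NH3
Op 7: best P0=NH0 P1=NH1
Op 8: best P0=NH0 P1=NH1
Op 9: best P0=NH2 P1=NH1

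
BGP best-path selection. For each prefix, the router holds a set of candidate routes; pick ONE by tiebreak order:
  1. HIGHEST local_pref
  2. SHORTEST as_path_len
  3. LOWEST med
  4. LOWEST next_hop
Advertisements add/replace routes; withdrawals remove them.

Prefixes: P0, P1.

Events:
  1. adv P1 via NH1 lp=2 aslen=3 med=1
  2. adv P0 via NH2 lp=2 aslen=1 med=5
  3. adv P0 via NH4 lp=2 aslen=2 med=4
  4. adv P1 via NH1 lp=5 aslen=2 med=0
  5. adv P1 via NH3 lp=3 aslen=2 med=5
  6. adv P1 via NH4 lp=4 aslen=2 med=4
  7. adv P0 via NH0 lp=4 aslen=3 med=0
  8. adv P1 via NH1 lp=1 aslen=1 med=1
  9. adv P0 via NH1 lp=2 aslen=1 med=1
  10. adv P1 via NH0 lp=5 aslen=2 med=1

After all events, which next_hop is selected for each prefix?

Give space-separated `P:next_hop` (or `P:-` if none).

Op 1: best P0=- P1=NH1
Op 2: best P0=NH2 P1=NH1
Op 3: best P0=NH2 P1=NH1
Op 4: best P0=NH2 P1=NH1
Op 5: best P0=NH2 P1=NH1
Op 6: best P0=NH2 P1=NH1
Op 7: best P0=NH0 P1=NH1
Op 8: best P0=NH0 P1=NH4
Op 9: best P0=NH0 P1=NH4
Op 10: best P0=NH0 P1=NH0

Answer: P0:NH0 P1:NH0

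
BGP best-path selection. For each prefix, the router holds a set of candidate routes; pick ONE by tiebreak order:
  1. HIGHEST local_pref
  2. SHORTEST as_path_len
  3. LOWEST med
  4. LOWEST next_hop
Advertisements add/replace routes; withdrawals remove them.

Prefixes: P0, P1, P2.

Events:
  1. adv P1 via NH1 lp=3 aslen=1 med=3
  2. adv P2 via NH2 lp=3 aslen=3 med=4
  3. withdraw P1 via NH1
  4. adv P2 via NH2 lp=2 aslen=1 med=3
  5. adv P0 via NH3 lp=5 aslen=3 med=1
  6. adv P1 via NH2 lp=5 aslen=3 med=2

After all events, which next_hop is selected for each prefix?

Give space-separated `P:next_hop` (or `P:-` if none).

Op 1: best P0=- P1=NH1 P2=-
Op 2: best P0=- P1=NH1 P2=NH2
Op 3: best P0=- P1=- P2=NH2
Op 4: best P0=- P1=- P2=NH2
Op 5: best P0=NH3 P1=- P2=NH2
Op 6: best P0=NH3 P1=NH2 P2=NH2

Answer: P0:NH3 P1:NH2 P2:NH2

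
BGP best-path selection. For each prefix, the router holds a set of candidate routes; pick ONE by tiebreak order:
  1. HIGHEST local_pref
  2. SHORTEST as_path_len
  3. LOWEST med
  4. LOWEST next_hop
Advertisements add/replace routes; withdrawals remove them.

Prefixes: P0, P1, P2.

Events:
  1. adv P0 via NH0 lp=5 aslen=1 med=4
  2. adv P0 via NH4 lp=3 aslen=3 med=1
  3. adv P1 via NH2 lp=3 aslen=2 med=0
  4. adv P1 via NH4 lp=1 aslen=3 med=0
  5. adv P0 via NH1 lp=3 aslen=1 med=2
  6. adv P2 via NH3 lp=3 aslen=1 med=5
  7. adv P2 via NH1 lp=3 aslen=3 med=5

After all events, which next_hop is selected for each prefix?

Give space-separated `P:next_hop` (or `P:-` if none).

Op 1: best P0=NH0 P1=- P2=-
Op 2: best P0=NH0 P1=- P2=-
Op 3: best P0=NH0 P1=NH2 P2=-
Op 4: best P0=NH0 P1=NH2 P2=-
Op 5: best P0=NH0 P1=NH2 P2=-
Op 6: best P0=NH0 P1=NH2 P2=NH3
Op 7: best P0=NH0 P1=NH2 P2=NH3

Answer: P0:NH0 P1:NH2 P2:NH3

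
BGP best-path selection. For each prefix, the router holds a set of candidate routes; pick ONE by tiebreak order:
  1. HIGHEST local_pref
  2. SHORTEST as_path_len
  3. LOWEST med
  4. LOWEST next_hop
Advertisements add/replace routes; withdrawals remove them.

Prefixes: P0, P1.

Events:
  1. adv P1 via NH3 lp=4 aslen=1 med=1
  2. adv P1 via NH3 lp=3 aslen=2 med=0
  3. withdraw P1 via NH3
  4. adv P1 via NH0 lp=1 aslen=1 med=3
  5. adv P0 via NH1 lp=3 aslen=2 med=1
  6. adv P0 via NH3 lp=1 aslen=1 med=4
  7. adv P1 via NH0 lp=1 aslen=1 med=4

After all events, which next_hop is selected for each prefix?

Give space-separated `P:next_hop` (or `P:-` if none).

Answer: P0:NH1 P1:NH0

Derivation:
Op 1: best P0=- P1=NH3
Op 2: best P0=- P1=NH3
Op 3: best P0=- P1=-
Op 4: best P0=- P1=NH0
Op 5: best P0=NH1 P1=NH0
Op 6: best P0=NH1 P1=NH0
Op 7: best P0=NH1 P1=NH0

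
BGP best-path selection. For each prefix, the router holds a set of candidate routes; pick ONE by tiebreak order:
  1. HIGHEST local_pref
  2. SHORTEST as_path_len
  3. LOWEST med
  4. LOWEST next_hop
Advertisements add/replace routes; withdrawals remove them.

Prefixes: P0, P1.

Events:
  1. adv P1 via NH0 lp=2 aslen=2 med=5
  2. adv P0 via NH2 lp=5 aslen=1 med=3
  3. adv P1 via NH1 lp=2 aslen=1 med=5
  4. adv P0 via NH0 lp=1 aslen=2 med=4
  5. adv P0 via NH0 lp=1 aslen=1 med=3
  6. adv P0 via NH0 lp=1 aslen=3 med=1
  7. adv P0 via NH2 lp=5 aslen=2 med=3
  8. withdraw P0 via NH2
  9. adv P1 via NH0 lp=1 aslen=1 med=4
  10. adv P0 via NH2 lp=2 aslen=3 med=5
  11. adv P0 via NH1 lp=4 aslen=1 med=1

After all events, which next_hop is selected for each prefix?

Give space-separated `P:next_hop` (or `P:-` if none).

Op 1: best P0=- P1=NH0
Op 2: best P0=NH2 P1=NH0
Op 3: best P0=NH2 P1=NH1
Op 4: best P0=NH2 P1=NH1
Op 5: best P0=NH2 P1=NH1
Op 6: best P0=NH2 P1=NH1
Op 7: best P0=NH2 P1=NH1
Op 8: best P0=NH0 P1=NH1
Op 9: best P0=NH0 P1=NH1
Op 10: best P0=NH2 P1=NH1
Op 11: best P0=NH1 P1=NH1

Answer: P0:NH1 P1:NH1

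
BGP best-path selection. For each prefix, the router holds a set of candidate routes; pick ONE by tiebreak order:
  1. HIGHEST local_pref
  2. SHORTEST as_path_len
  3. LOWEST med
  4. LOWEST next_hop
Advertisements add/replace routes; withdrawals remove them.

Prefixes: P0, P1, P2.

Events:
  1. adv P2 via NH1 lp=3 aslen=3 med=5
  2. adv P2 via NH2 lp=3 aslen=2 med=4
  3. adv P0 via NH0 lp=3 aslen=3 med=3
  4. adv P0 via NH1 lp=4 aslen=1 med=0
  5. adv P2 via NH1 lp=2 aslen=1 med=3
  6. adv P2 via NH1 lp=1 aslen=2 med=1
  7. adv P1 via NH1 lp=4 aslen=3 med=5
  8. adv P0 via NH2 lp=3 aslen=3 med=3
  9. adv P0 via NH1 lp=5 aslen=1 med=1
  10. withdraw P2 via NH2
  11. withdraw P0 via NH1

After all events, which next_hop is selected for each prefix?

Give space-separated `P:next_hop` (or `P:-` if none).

Answer: P0:NH0 P1:NH1 P2:NH1

Derivation:
Op 1: best P0=- P1=- P2=NH1
Op 2: best P0=- P1=- P2=NH2
Op 3: best P0=NH0 P1=- P2=NH2
Op 4: best P0=NH1 P1=- P2=NH2
Op 5: best P0=NH1 P1=- P2=NH2
Op 6: best P0=NH1 P1=- P2=NH2
Op 7: best P0=NH1 P1=NH1 P2=NH2
Op 8: best P0=NH1 P1=NH1 P2=NH2
Op 9: best P0=NH1 P1=NH1 P2=NH2
Op 10: best P0=NH1 P1=NH1 P2=NH1
Op 11: best P0=NH0 P1=NH1 P2=NH1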